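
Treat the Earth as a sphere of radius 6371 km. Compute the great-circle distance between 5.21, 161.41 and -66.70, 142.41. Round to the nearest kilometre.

8139 km

Δλ = 142.41 − 161.41 = -19.00°.
Δφ = -66.70 − 5.21 = -71.91°.
a = sin²(Δφ/2) + cos φ₁ · cos φ₂ · sin²(Δλ/2) = 0.355475.
c = 2·atan2(√a, √(1−a)) = 1.27756 rad → d = 6371·c ≈ 8139.35 km.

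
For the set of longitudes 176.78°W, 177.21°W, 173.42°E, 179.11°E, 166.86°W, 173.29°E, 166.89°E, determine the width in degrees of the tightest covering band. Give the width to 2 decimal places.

26.25°

Sort the longitudes: -177.21°, -176.78°, -166.86°, +166.89°, +173.29°, +173.42°, +179.11°.
Eastward gaps between consecutive values (wrapping around): 0.43°, 9.92°, 333.75°, 6.40°, 0.13°, 5.69°, 3.68°.
Largest gap = 333.75° ⇒ minimal covering band is its complement: 360° − 333.75° = 26.25°.
Band runs from +166.89° eastward to -166.86°, crossing the antimeridian.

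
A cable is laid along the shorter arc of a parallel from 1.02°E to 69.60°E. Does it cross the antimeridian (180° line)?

No

Signed shortest Δλ = ((69.60 − 1.02 + 180) mod 360) − 180 = 68.58°.
Going east by 68.58° from +1.02° reaches +69.60° without touching 180°.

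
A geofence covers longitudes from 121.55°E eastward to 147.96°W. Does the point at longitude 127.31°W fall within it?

No

Band width going east from +121.55° to -147.96°: ((-147.96 − 121.55) mod 360) = 90.49°.
Offset of -127.31° east of the west edge: ((-127.31 − 121.55) mod 360) = 111.14°.
111.14° > 90.49° ⇒ outside.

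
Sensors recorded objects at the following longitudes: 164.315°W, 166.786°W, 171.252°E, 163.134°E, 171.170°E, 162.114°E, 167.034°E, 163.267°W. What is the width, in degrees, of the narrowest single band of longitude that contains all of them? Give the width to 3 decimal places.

34.619°

Sort the longitudes: -166.786°, -164.315°, -163.267°, +162.114°, +163.134°, +167.034°, +171.170°, +171.252°.
Eastward gaps between consecutive values (wrapping around): 2.471°, 1.048°, 325.381°, 1.020°, 3.900°, 4.136°, 0.082°, 21.962°.
Largest gap = 325.381° ⇒ minimal covering band is its complement: 360° − 325.381° = 34.619°.
Band runs from +162.114° eastward to -163.267°, crossing the antimeridian.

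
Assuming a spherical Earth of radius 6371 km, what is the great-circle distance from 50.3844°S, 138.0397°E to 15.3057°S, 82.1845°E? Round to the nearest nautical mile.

3406 nmi

Δλ = 82.1845 − 138.0397 = -55.8552°.
Δφ = -15.3057 − -50.3844 = 35.0787°.
a = sin²(Δφ/2) + cos φ₁ · cos φ₂ · sin²(Δλ/2) = 0.225727.
c = 2·atan2(√a, √(1−a)) = 0.99017 rad → d = 6371·c ≈ 6308.38 km ≈ 3406.25 nmi.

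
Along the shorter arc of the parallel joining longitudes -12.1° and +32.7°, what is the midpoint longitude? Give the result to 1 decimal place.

+10.3°

Signed shortest Δλ from -12.1° to +32.7° is +44.8°.
Midpoint longitude = -12.1° + (+44.8°)/2 = -12.1° + 22.4° = +10.3°.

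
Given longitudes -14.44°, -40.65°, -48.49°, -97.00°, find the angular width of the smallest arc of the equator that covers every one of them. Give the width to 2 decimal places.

82.56°

Sort the longitudes: -97.00°, -48.49°, -40.65°, -14.44°.
Eastward gaps between consecutive values (wrapping around): 48.51°, 7.84°, 26.21°, 277.44°.
Largest gap = 277.44° ⇒ minimal covering band is its complement: 360° − 277.44° = 82.56°.
Band runs from -97.00° eastward to -14.44°.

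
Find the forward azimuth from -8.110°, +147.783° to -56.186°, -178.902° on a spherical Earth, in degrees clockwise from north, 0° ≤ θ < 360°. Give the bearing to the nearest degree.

158°

Δλ = -178.902 − 147.783 = -326.685°; wrapped into (−180°, 180°]: 33.315°.
θ = atan2( sin Δλ · cos φ₂ , cos φ₁ · sin φ₂ − sin φ₁ · cos φ₂ · cos Δλ )
  = atan2(0.30565, -0.75693) = 158.011° → normalised to [0°, 360°): 158.011°.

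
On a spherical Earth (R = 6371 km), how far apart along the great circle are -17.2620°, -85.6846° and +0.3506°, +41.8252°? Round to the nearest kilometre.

13975 km

Δλ = 41.8252 − -85.6846 = 127.5098°.
Δφ = 0.3506 − -17.2620 = 17.6126°.
a = sin²(Δφ/2) + cos φ₁ · cos φ₂ · sin²(Δλ/2) = 0.791638.
c = 2·atan2(√a, √(1−a)) = 2.19355 rad → d = 6371·c ≈ 13975.12 km.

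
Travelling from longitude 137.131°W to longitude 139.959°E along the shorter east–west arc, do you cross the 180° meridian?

Naïve |139.959 − -137.131| = 277.09° > 180°, so the shorter arc goes the other way round — across 180°.
Signed shortest Δλ = ((139.959 − -137.131 + 180) mod 360) − 180 = -82.91°.
Going west by 82.91° from -137.131° passes through 180° before reaching +139.959°.

Yes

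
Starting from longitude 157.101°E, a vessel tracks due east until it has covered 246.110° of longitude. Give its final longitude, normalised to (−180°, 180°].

43.211°E

Start at +157.101°; shift +246.110° → +403.211°.
+403.211° lies outside (−180°, 180°]; subtract 360° → +43.211°.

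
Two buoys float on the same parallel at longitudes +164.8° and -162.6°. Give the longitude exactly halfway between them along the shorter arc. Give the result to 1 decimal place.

-178.9°

Signed shortest Δλ from +164.8° to -162.6° is +32.6°.
Midpoint longitude = +164.8° + (+32.6°)/2 = +164.8° + 16.3° = +181.1°.
Normalise into (−180°, 180°]: -178.9°.
(The naïve average (+164.8 + -162.6)/2 = 1.1° is on the wrong side of the globe.)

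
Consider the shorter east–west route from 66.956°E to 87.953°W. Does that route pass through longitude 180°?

Signed shortest Δλ = ((-87.953 − 66.956 + 180) mod 360) − 180 = -154.909°.
Going west by 154.909° from +66.956° reaches -87.953° without touching 180°.

No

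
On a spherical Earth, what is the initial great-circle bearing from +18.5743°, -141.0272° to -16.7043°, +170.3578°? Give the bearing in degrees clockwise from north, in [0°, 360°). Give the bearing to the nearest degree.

237°

Δλ = 170.3578 − -141.0272 = 311.3850°; wrapped into (−180°, 180°]: -48.6150°.
θ = atan2( sin Δλ · cos φ₂ , cos φ₁ · sin φ₂ − sin φ₁ · cos φ₂ · cos Δλ )
  = atan2(-0.71862, -0.47416) = -123.418° → normalised to [0°, 360°): 236.582°.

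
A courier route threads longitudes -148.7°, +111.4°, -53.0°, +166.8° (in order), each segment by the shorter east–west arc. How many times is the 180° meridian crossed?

2

Leg 1: -148.7° → +111.4°, shortest Δλ = -99.9° (west) — crosses 180°.
Leg 2: +111.4° → -53.0°, shortest Δλ = -164.4° (west) — does not cross 180°.
Leg 3: -53.0° → +166.8°, shortest Δλ = -140.2° (west) — crosses 180°.
Total crossings: 2.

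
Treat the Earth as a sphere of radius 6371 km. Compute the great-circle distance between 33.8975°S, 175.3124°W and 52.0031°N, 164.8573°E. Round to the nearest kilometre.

9745 km

Δλ = 164.8573 − -175.3124 = 340.1697°; wrapped into (−180°, 180°]: -19.8303°.
Δφ = 52.0031 − -33.8975 = 85.9006°.
a = sin²(Δφ/2) + cos φ₁ · cos φ₂ · sin²(Δλ/2) = 0.479407.
c = 2·atan2(√a, √(1−a)) = 1.52960 rad → d = 6371·c ≈ 9745.07 km.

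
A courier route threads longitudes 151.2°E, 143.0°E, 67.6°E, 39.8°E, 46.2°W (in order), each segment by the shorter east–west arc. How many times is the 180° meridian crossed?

0

Leg 1: +151.2° → +143.0°, shortest Δλ = -8.2° (west) — does not cross 180°.
Leg 2: +143.0° → +67.6°, shortest Δλ = -75.4° (west) — does not cross 180°.
Leg 3: +67.6° → +39.8°, shortest Δλ = -27.8° (west) — does not cross 180°.
Leg 4: +39.8° → -46.2°, shortest Δλ = -86.0° (west) — does not cross 180°.
Total crossings: 0.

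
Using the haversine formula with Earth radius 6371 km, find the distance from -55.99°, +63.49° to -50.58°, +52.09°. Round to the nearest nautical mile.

Δλ = 52.09 − 63.49 = -11.40°.
Δφ = -50.58 − -55.99 = 5.41°.
a = sin²(Δφ/2) + cos φ₁ · cos φ₂ · sin²(Δλ/2) = 0.005731.
c = 2·atan2(√a, √(1−a)) = 0.15155 rad → d = 6371·c ≈ 965.53 km ≈ 521.34 nmi.

521 nmi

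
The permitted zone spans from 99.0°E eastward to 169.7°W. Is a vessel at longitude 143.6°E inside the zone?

Band width going east from +99.0° to -169.7°: ((-169.7 − 99.0) mod 360) = 91.3°.
Offset of +143.6° east of the west edge: ((143.6 − 99.0) mod 360) = 44.6°.
44.6° ≤ 91.3° ⇒ inside.

Yes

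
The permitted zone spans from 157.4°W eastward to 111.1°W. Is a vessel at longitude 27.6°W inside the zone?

Band width going east from -157.4° to -111.1°: ((-111.1 − -157.4) mod 360) = 46.3°.
Offset of -27.6° east of the west edge: ((-27.6 − -157.4) mod 360) = 129.8°.
129.8° > 46.3° ⇒ outside.

No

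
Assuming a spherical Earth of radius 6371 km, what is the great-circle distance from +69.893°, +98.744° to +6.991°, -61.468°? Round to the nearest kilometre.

11334 km

Δλ = -61.468 − 98.744 = -160.212°.
Δφ = 6.991 − 69.893 = -62.902°.
a = sin²(Δφ/2) + cos φ₁ · cos φ₂ · sin²(Δλ/2) = 0.603387.
c = 2·atan2(√a, √(1−a)) = 1.77907 rad → d = 6371·c ≈ 11334.48 km.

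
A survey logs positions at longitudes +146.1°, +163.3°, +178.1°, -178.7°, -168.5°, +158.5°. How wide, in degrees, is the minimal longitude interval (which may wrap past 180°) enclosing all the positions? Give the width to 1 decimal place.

45.4°

Sort the longitudes: -178.7°, -168.5°, +146.1°, +158.5°, +163.3°, +178.1°.
Eastward gaps between consecutive values (wrapping around): 10.2°, 314.6°, 12.4°, 4.8°, 14.8°, 3.2°.
Largest gap = 314.6° ⇒ minimal covering band is its complement: 360° − 314.6° = 45.4°.
Band runs from +146.1° eastward to -168.5°, crossing the antimeridian.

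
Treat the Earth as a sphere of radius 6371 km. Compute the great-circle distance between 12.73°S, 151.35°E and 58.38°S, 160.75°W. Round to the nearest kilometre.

Δλ = -160.75 − 151.35 = -312.10°; wrapped into (−180°, 180°]: 47.90°.
Δφ = -58.38 − -12.73 = -45.65°.
a = sin²(Δφ/2) + cos φ₁ · cos φ₂ · sin²(Δλ/2) = 0.234751.
c = 2·atan2(√a, √(1−a)) = 1.01161 rad → d = 6371·c ≈ 6444.96 km.

6445 km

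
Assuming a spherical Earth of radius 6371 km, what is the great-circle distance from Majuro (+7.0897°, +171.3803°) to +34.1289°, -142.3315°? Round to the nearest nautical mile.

Δλ = -142.3315 − 171.3803 = -313.7118°; wrapped into (−180°, 180°]: 46.2882°.
Δφ = 34.1289 − 7.0897 = 27.0392°.
a = sin²(Δφ/2) + cos φ₁ · cos φ₂ · sin²(Δλ/2) = 0.181553.
c = 2·atan2(√a, √(1−a)) = 0.88033 rad → d = 6371·c ≈ 5608.61 km ≈ 3028.41 nmi.

3028 nmi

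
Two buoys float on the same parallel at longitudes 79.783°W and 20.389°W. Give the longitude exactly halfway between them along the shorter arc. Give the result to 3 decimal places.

Signed shortest Δλ from -79.783° to -20.389° is +59.394°.
Midpoint longitude = -79.783° + (+59.394°)/2 = -79.783° + 29.697° = -50.086°.

50.086°W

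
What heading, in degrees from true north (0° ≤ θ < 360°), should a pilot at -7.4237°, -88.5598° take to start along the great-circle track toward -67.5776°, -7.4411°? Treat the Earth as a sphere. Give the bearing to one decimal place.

Δλ = -7.4411 − -88.5598 = 81.1187°.
θ = atan2( sin Δλ · cos φ₂ , cos φ₁ · sin φ₂ − sin φ₁ · cos φ₂ · cos Δλ )
  = atan2(0.37686, -0.90904) = 157.483° → normalised to [0°, 360°): 157.483°.

157.5°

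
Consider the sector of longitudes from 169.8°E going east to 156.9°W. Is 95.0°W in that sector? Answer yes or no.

Band width going east from +169.8° to -156.9°: ((-156.9 − 169.8) mod 360) = 33.3°.
Offset of -95.0° east of the west edge: ((-95.0 − 169.8) mod 360) = 95.2°.
95.2° > 33.3° ⇒ outside.

No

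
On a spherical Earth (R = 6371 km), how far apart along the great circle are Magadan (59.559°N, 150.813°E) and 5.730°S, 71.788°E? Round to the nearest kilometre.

Δλ = 71.788 − 150.813 = -79.025°.
Δφ = -5.730 − 59.559 = -65.289°.
a = sin²(Δφ/2) + cos φ₁ · cos φ₂ · sin²(Δλ/2) = 0.495052.
c = 2·atan2(√a, √(1−a)) = 1.56090 rad → d = 6371·c ≈ 9944.49 km.

9944 km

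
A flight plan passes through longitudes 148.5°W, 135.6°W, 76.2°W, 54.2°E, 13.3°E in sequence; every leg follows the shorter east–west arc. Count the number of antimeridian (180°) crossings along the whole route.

Leg 1: -148.5° → -135.6°, shortest Δλ = 12.9° (east) — does not cross 180°.
Leg 2: -135.6° → -76.2°, shortest Δλ = 59.4° (east) — does not cross 180°.
Leg 3: -76.2° → +54.2°, shortest Δλ = 130.4° (east) — does not cross 180°.
Leg 4: +54.2° → +13.3°, shortest Δλ = -40.9° (west) — does not cross 180°.
Total crossings: 0.

0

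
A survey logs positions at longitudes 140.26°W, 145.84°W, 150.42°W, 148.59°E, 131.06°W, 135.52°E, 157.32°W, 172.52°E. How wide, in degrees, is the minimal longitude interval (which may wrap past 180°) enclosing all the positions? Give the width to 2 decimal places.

93.42°

Sort the longitudes: -157.32°, -150.42°, -145.84°, -140.26°, -131.06°, +135.52°, +148.59°, +172.52°.
Eastward gaps between consecutive values (wrapping around): 6.90°, 4.58°, 5.58°, 9.20°, 266.58°, 13.07°, 23.93°, 30.16°.
Largest gap = 266.58° ⇒ minimal covering band is its complement: 360° − 266.58° = 93.42°.
Band runs from +135.52° eastward to -131.06°, crossing the antimeridian.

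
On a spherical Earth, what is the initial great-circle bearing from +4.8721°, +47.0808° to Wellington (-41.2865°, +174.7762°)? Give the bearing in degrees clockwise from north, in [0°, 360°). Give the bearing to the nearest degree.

Δλ = 174.7762 − 47.0808 = 127.6954°.
θ = atan2( sin Δλ · cos φ₂ , cos φ₁ · sin φ₂ − sin φ₁ · cos φ₂ · cos Δλ )
  = atan2(0.59458, -0.61842) = 136.126° → normalised to [0°, 360°): 136.126°.

136°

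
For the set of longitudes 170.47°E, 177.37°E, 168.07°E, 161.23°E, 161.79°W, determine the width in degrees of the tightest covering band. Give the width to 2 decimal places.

36.98°

Sort the longitudes: -161.79°, +161.23°, +168.07°, +170.47°, +177.37°.
Eastward gaps between consecutive values (wrapping around): 323.02°, 6.84°, 2.40°, 6.90°, 20.84°.
Largest gap = 323.02° ⇒ minimal covering band is its complement: 360° − 323.02° = 36.98°.
Band runs from +161.23° eastward to -161.79°, crossing the antimeridian.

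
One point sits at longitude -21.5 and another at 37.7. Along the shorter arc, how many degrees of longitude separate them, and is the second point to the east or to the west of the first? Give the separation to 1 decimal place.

59.2° east

Raw difference: 37.7 − -21.5 = 59.2°.
Normalise into (−180°, 180°]: 59.2° stays 59.2°.
Positive ⇒ the second point lies to the east; separation 59.2°.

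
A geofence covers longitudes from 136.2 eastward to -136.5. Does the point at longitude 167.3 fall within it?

Band width going east from +136.2° to -136.5°: ((-136.5 − 136.2) mod 360) = 87.3°.
Offset of +167.3° east of the west edge: ((167.3 − 136.2) mod 360) = 31.1°.
31.1° ≤ 87.3° ⇒ inside.

Yes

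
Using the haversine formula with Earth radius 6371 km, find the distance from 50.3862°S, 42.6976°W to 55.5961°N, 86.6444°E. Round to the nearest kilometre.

16653 km

Δλ = 86.6444 − -42.6976 = 129.3420°.
Δφ = 55.5961 − -50.3862 = 105.9823°.
a = sin²(Δφ/2) + cos φ₁ · cos φ₂ · sin²(Δλ/2) = 0.931997.
c = 2·atan2(√a, √(1−a)) = 2.61394 rad → d = 6371·c ≈ 16653.44 km.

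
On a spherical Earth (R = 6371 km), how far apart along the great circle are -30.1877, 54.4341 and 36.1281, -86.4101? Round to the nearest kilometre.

16336 km

Δλ = -86.4101 − 54.4341 = -140.8442°.
Δφ = 36.1281 − -30.1877 = 66.3158°.
a = sin²(Δφ/2) + cos φ₁ · cos φ₂ · sin²(Δλ/2) = 0.918922.
c = 2·atan2(√a, √(1−a)) = 2.56412 rad → d = 6371·c ≈ 16336.01 km.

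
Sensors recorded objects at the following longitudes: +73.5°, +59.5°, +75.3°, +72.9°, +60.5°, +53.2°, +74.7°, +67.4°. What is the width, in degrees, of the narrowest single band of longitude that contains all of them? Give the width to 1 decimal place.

22.1°

Sort the longitudes: +53.2°, +59.5°, +60.5°, +67.4°, +72.9°, +73.5°, +74.7°, +75.3°.
Eastward gaps between consecutive values (wrapping around): 6.3°, 1.0°, 6.9°, 5.5°, 0.6°, 1.2°, 0.6°, 337.9°.
Largest gap = 337.9° ⇒ minimal covering band is its complement: 360° − 337.9° = 22.1°.
Band runs from +53.2° eastward to +75.3°.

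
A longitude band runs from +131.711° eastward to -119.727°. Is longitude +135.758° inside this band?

Band width going east from +131.711° to -119.727°: ((-119.727 − 131.711) mod 360) = 108.562°.
Offset of +135.758° east of the west edge: ((135.758 − 131.711) mod 360) = 4.047°.
4.047° ≤ 108.562° ⇒ inside.

Yes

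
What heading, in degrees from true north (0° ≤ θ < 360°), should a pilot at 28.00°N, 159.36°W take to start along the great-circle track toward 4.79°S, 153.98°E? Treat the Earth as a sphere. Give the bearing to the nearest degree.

241°

Δλ = 153.98 − -159.36 = 313.34°; wrapped into (−180°, 180°]: -46.66°.
θ = atan2( sin Δλ · cos φ₂ , cos φ₁ · sin φ₂ − sin φ₁ · cos φ₂ · cos Δλ )
  = atan2(-0.72475, -0.39481) = -118.580° → normalised to [0°, 360°): 241.420°.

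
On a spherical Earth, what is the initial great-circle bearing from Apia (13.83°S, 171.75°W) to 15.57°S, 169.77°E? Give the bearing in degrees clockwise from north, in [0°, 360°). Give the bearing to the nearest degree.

Δλ = 169.77 − -171.75 = 341.52°; wrapped into (−180°, 180°]: -18.48°.
θ = atan2( sin Δλ · cos φ₂ , cos φ₁ · sin φ₂ − sin φ₁ · cos φ₂ · cos Δλ )
  = atan2(-0.30534, -0.04224) = -97.876° → normalised to [0°, 360°): 262.124°.

262°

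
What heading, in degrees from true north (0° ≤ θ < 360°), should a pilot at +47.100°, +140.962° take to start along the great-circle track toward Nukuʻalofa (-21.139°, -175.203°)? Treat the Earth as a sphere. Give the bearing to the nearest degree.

139°

Δλ = -175.203 − 140.962 = -316.165°; wrapped into (−180°, 180°]: 43.835°.
θ = atan2( sin Δλ · cos φ₂ , cos φ₁ · sin φ₂ − sin φ₁ · cos φ₂ · cos Δλ )
  = atan2(0.64598, -0.73834) = 138.817° → normalised to [0°, 360°): 138.817°.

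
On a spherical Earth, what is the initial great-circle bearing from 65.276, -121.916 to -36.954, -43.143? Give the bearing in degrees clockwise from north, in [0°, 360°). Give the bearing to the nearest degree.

117°

Δλ = -43.143 − -121.916 = 78.773°.
θ = atan2( sin Δλ · cos φ₂ , cos φ₁ · sin φ₂ − sin φ₁ · cos φ₂ · cos Δλ )
  = atan2(0.78383, -0.39276) = 116.615° → normalised to [0°, 360°): 116.615°.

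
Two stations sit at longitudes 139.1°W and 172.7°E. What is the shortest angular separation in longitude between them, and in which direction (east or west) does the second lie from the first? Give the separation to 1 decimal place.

Raw difference: 172.7 − -139.1 = 311.8°.
Normalise into (−180°, 180°]: 311.8° − 360° = -48.2°.
Negative ⇒ the second point lies to the west; separation 48.2°.

48.2° west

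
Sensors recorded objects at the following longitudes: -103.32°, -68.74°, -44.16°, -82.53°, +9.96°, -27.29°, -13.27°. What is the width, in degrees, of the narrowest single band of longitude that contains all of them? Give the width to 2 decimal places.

Sort the longitudes: -103.32°, -82.53°, -68.74°, -44.16°, -27.29°, -13.27°, +9.96°.
Eastward gaps between consecutive values (wrapping around): 20.79°, 13.79°, 24.58°, 16.87°, 14.02°, 23.23°, 246.72°.
Largest gap = 246.72° ⇒ minimal covering band is its complement: 360° − 246.72° = 113.28°.
Band runs from -103.32° eastward to +9.96°.

113.28°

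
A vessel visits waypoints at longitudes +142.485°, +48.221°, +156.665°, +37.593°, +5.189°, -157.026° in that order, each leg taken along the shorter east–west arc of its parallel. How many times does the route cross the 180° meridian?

Leg 1: +142.485° → +48.221°, shortest Δλ = -94.264° (west) — does not cross 180°.
Leg 2: +48.221° → +156.665°, shortest Δλ = 108.444° (east) — does not cross 180°.
Leg 3: +156.665° → +37.593°, shortest Δλ = -119.072° (west) — does not cross 180°.
Leg 4: +37.593° → +5.189°, shortest Δλ = -32.404° (west) — does not cross 180°.
Leg 5: +5.189° → -157.026°, shortest Δλ = -162.215° (west) — does not cross 180°.
Total crossings: 0.

0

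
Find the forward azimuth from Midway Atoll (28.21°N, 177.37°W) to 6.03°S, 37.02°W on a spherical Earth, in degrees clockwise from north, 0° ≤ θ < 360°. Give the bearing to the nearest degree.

Δλ = -37.02 − -177.37 = 140.35°.
θ = atan2( sin Δλ · cos φ₂ , cos φ₁ · sin φ₂ − sin φ₁ · cos φ₂ · cos Δλ )
  = atan2(0.63457, 0.26938) = 66.998° → normalised to [0°, 360°): 66.998°.

67°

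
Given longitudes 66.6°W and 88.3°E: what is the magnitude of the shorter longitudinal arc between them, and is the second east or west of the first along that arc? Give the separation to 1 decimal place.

Raw difference: 88.3 − -66.6 = 154.9°.
Normalise into (−180°, 180°]: 154.9° stays 154.9°.
Positive ⇒ the second point lies to the east; separation 154.9°.

154.9° east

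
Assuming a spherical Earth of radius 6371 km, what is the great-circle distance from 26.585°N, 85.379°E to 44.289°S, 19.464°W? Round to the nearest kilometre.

13172 km

Δλ = -19.464 − 85.379 = -104.843°.
Δφ = -44.289 − 26.585 = -70.874°.
a = sin²(Δφ/2) + cos φ₁ · cos φ₂ · sin²(Δλ/2) = 0.738242.
c = 2·atan2(√a, √(1−a)) = 2.06745 rad → d = 6371·c ≈ 13171.70 km.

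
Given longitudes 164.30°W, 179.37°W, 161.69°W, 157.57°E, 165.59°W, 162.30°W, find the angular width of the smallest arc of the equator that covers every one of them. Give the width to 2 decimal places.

Sort the longitudes: -179.37°, -165.59°, -164.30°, -162.30°, -161.69°, +157.57°.
Eastward gaps between consecutive values (wrapping around): 13.78°, 1.29°, 2.00°, 0.61°, 319.26°, 23.06°.
Largest gap = 319.26° ⇒ minimal covering band is its complement: 360° − 319.26° = 40.74°.
Band runs from +157.57° eastward to -161.69°, crossing the antimeridian.

40.74°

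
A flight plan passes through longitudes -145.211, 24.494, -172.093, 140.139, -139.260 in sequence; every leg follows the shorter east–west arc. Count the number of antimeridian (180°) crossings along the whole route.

3

Leg 1: -145.211° → +24.494°, shortest Δλ = 169.705° (east) — does not cross 180°.
Leg 2: +24.494° → -172.093°, shortest Δλ = 163.413° (east) — crosses 180°.
Leg 3: -172.093° → +140.139°, shortest Δλ = -47.768° (west) — crosses 180°.
Leg 4: +140.139° → -139.260°, shortest Δλ = 80.601° (east) — crosses 180°.
Total crossings: 3.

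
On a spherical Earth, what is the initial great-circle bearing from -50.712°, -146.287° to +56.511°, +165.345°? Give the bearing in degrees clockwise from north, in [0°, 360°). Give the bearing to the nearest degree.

Δλ = 165.345 − -146.287 = 311.632°; wrapped into (−180°, 180°]: -48.368°.
θ = atan2( sin Δλ · cos φ₂ , cos φ₁ · sin φ₂ − sin φ₁ · cos φ₂ · cos Δλ )
  = atan2(-0.41241, 0.81181) = -26.931° → normalised to [0°, 360°): 333.069°.

333°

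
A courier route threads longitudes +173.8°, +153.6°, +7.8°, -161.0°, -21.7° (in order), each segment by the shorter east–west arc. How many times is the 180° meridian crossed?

0

Leg 1: +173.8° → +153.6°, shortest Δλ = -20.2° (west) — does not cross 180°.
Leg 2: +153.6° → +7.8°, shortest Δλ = -145.8° (west) — does not cross 180°.
Leg 3: +7.8° → -161.0°, shortest Δλ = -168.8° (west) — does not cross 180°.
Leg 4: -161.0° → -21.7°, shortest Δλ = 139.3° (east) — does not cross 180°.
Total crossings: 0.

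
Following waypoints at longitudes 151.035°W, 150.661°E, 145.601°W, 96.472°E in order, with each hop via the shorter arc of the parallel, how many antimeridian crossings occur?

Leg 1: -151.035° → +150.661°, shortest Δλ = -58.304° (west) — crosses 180°.
Leg 2: +150.661° → -145.601°, shortest Δλ = 63.738° (east) — crosses 180°.
Leg 3: -145.601° → +96.472°, shortest Δλ = -117.927° (west) — crosses 180°.
Total crossings: 3.

3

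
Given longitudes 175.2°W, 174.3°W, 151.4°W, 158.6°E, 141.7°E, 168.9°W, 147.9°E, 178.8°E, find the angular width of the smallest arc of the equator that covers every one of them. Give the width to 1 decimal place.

Sort the longitudes: -175.2°, -174.3°, -168.9°, -151.4°, +141.7°, +147.9°, +158.6°, +178.8°.
Eastward gaps between consecutive values (wrapping around): 0.9°, 5.4°, 17.5°, 293.1°, 6.2°, 10.7°, 20.2°, 6.0°.
Largest gap = 293.1° ⇒ minimal covering band is its complement: 360° − 293.1° = 66.9°.
Band runs from +141.7° eastward to -151.4°, crossing the antimeridian.

66.9°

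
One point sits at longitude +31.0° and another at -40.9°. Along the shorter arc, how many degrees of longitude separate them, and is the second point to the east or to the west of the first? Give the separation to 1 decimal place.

71.9° west

Raw difference: -40.9 − 31.0 = -71.9°.
Normalise into (−180°, 180°]: -71.9° stays -71.9°.
Negative ⇒ the second point lies to the west; separation 71.9°.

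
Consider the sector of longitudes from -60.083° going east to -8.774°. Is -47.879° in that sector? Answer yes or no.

Band width going east from -60.083° to -8.774°: ((-8.774 − -60.083) mod 360) = 51.309°.
Offset of -47.879° east of the west edge: ((-47.879 − -60.083) mod 360) = 12.204°.
12.204° ≤ 51.309° ⇒ inside.

Yes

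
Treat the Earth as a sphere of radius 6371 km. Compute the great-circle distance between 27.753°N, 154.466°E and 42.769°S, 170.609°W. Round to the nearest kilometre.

8618 km

Δλ = -170.609 − 154.466 = -325.075°; wrapped into (−180°, 180°]: 34.925°.
Δφ = -42.769 − 27.753 = -70.522°.
a = sin²(Δφ/2) + cos φ₁ · cos φ₂ · sin²(Δλ/2) = 0.391778.
c = 2·atan2(√a, √(1−a)) = 1.35263 rad → d = 6371·c ≈ 8617.58 km.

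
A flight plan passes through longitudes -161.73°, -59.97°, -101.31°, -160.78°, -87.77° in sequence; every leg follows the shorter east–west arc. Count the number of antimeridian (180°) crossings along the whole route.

Leg 1: -161.73° → -59.97°, shortest Δλ = 101.76° (east) — does not cross 180°.
Leg 2: -59.97° → -101.31°, shortest Δλ = -41.34° (west) — does not cross 180°.
Leg 3: -101.31° → -160.78°, shortest Δλ = -59.47° (west) — does not cross 180°.
Leg 4: -160.78° → -87.77°, shortest Δλ = 73.01° (east) — does not cross 180°.
Total crossings: 0.

0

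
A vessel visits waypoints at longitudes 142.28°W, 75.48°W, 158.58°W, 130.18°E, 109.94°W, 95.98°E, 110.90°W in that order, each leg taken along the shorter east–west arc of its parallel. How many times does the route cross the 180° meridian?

Leg 1: -142.28° → -75.48°, shortest Δλ = 66.8° (east) — does not cross 180°.
Leg 2: -75.48° → -158.58°, shortest Δλ = -83.1° (west) — does not cross 180°.
Leg 3: -158.58° → +130.18°, shortest Δλ = -71.24° (west) — crosses 180°.
Leg 4: +130.18° → -109.94°, shortest Δλ = 119.88° (east) — crosses 180°.
Leg 5: -109.94° → +95.98°, shortest Δλ = -154.08° (west) — crosses 180°.
Leg 6: +95.98° → -110.90°, shortest Δλ = 153.12° (east) — crosses 180°.
Total crossings: 4.

4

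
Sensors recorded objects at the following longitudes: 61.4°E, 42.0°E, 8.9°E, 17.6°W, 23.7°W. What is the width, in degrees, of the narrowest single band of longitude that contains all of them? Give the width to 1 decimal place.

85.1°

Sort the longitudes: -23.7°, -17.6°, +8.9°, +42.0°, +61.4°.
Eastward gaps between consecutive values (wrapping around): 6.1°, 26.5°, 33.1°, 19.4°, 274.9°.
Largest gap = 274.9° ⇒ minimal covering band is its complement: 360° − 274.9° = 85.1°.
Band runs from -23.7° eastward to +61.4°.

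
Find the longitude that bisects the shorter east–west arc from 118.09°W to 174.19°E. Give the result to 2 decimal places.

Signed shortest Δλ from -118.09° to +174.19° is -67.72°.
Midpoint longitude = -118.09° + (-67.72°)/2 = -118.09° − 33.86° = -151.95°.
(The naïve average (-118.09 + +174.19)/2 = 28.05° is on the wrong side of the globe.)

151.95°W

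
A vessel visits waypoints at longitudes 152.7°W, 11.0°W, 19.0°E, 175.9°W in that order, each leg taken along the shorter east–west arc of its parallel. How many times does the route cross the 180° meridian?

Leg 1: -152.7° → -11.0°, shortest Δλ = 141.7° (east) — does not cross 180°.
Leg 2: -11.0° → +19.0°, shortest Δλ = 30.0° (east) — does not cross 180°.
Leg 3: +19.0° → -175.9°, shortest Δλ = 165.1° (east) — crosses 180°.
Total crossings: 1.

1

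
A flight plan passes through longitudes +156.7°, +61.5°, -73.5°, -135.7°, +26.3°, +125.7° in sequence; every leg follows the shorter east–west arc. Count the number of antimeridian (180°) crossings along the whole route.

Leg 1: +156.7° → +61.5°, shortest Δλ = -95.2° (west) — does not cross 180°.
Leg 2: +61.5° → -73.5°, shortest Δλ = -135.0° (west) — does not cross 180°.
Leg 3: -73.5° → -135.7°, shortest Δλ = -62.2° (west) — does not cross 180°.
Leg 4: -135.7° → +26.3°, shortest Δλ = 162.0° (east) — does not cross 180°.
Leg 5: +26.3° → +125.7°, shortest Δλ = 99.4° (east) — does not cross 180°.
Total crossings: 0.

0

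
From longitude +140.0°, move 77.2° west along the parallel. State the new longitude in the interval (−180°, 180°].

+62.8°

Start at +140.0°; shift −77.2° → +62.8°.
+62.8° already lies in (−180°, 180°].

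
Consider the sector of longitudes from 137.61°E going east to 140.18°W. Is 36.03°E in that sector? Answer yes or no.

Band width going east from +137.61° to -140.18°: ((-140.18 − 137.61) mod 360) = 82.21°.
Offset of +36.03° east of the west edge: ((36.03 − 137.61) mod 360) = 258.42°.
258.42° > 82.21° ⇒ outside.

No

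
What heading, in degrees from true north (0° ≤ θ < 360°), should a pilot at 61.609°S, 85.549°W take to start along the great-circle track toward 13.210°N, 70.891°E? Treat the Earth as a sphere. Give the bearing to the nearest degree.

150°

Δλ = 70.891 − -85.549 = 156.440°.
θ = atan2( sin Δλ · cos φ₂ , cos φ₁ · sin φ₂ − sin φ₁ · cos φ₂ · cos Δλ )
  = atan2(0.38913, -0.67639) = 150.088° → normalised to [0°, 360°): 150.088°.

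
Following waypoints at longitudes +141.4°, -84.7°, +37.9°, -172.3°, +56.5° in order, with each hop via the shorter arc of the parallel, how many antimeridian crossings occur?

3

Leg 1: +141.4° → -84.7°, shortest Δλ = 133.9° (east) — crosses 180°.
Leg 2: -84.7° → +37.9°, shortest Δλ = 122.6° (east) — does not cross 180°.
Leg 3: +37.9° → -172.3°, shortest Δλ = 149.8° (east) — crosses 180°.
Leg 4: -172.3° → +56.5°, shortest Δλ = -131.2° (west) — crosses 180°.
Total crossings: 3.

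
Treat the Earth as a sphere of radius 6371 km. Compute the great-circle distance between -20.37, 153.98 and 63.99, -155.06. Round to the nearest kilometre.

10351 km

Δλ = -155.06 − 153.98 = -309.04°; wrapped into (−180°, 180°]: 50.96°.
Δφ = 63.99 − -20.37 = 84.36°.
a = sin²(Δφ/2) + cos φ₁ · cos φ₂ · sin²(Δλ/2) = 0.526944.
c = 2·atan2(√a, √(1−a)) = 1.62471 rad → d = 6371·c ≈ 10351.03 km.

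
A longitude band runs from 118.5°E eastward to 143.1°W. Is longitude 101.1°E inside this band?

Band width going east from +118.5° to -143.1°: ((-143.1 − 118.5) mod 360) = 98.4°.
Offset of +101.1° east of the west edge: ((101.1 − 118.5) mod 360) = 342.6°.
342.6° > 98.4° ⇒ outside.

No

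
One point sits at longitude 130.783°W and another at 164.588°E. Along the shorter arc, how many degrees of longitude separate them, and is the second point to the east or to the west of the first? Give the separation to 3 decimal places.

Raw difference: 164.588 − -130.783 = 295.371°.
Normalise into (−180°, 180°]: 295.371° − 360° = -64.629°.
Negative ⇒ the second point lies to the west; separation 64.629°.

64.629° west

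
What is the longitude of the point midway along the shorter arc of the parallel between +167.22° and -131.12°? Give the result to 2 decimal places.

Signed shortest Δλ from +167.22° to -131.12° is +61.66°.
Midpoint longitude = +167.22° + (+61.66°)/2 = +167.22° + 30.83° = +198.05°.
Normalise into (−180°, 180°]: -161.95°.
(The naïve average (+167.22 + -131.12)/2 = 18.05° is on the wrong side of the globe.)

-161.95°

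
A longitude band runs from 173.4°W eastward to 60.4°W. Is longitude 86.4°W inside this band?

Yes

Band width going east from -173.4° to -60.4°: ((-60.4 − -173.4) mod 360) = 113.0°.
Offset of -86.4° east of the west edge: ((-86.4 − -173.4) mod 360) = 87.0°.
87.0° ≤ 113.0° ⇒ inside.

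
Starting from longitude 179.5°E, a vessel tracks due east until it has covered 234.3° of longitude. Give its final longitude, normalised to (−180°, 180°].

Start at +179.5°; shift +234.3° → +413.8°.
+413.8° lies outside (−180°, 180°]; subtract 360° → +53.8°.

53.8°E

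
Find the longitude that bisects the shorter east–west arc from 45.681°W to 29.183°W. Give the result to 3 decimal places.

37.432°W

Signed shortest Δλ from -45.681° to -29.183° is +16.498°.
Midpoint longitude = -45.681° + (+16.498°)/2 = -45.681° + 8.249° = -37.432°.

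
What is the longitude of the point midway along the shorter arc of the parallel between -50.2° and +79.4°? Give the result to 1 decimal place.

+14.6°

Signed shortest Δλ from -50.2° to +79.4° is +129.6°.
Midpoint longitude = -50.2° + (+129.6°)/2 = -50.2° + 64.8° = +14.6°.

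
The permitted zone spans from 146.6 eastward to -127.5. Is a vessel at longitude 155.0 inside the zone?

Band width going east from +146.6° to -127.5°: ((-127.5 − 146.6) mod 360) = 85.9°.
Offset of +155.0° east of the west edge: ((155.0 − 146.6) mod 360) = 8.4°.
8.4° ≤ 85.9° ⇒ inside.

Yes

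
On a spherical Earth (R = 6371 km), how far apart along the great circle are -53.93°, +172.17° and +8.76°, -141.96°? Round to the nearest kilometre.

8186 km

Δλ = -141.96 − 172.17 = -314.13°; wrapped into (−180°, 180°]: 45.87°.
Δφ = 8.76 − -53.93 = 62.69°.
a = sin²(Δφ/2) + cos φ₁ · cos φ₂ · sin²(Δλ/2) = 0.358963.
c = 2·atan2(√a, √(1−a)) = 1.28484 rad → d = 6371·c ≈ 8185.73 km.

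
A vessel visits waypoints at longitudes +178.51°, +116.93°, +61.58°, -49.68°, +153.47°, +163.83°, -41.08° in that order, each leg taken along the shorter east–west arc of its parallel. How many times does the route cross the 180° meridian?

Leg 1: +178.51° → +116.93°, shortest Δλ = -61.58° (west) — does not cross 180°.
Leg 2: +116.93° → +61.58°, shortest Δλ = -55.35° (west) — does not cross 180°.
Leg 3: +61.58° → -49.68°, shortest Δλ = -111.26° (west) — does not cross 180°.
Leg 4: -49.68° → +153.47°, shortest Δλ = -156.85° (west) — crosses 180°.
Leg 5: +153.47° → +163.83°, shortest Δλ = 10.36° (east) — does not cross 180°.
Leg 6: +163.83° → -41.08°, shortest Δλ = 155.09° (east) — crosses 180°.
Total crossings: 2.

2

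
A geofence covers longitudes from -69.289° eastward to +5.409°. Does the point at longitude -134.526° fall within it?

No

Band width going east from -69.289° to +5.409°: ((5.409 − -69.289) mod 360) = 74.698°.
Offset of -134.526° east of the west edge: ((-134.526 − -69.289) mod 360) = 294.763°.
294.763° > 74.698° ⇒ outside.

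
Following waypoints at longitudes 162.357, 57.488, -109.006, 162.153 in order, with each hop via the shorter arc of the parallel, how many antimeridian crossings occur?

Leg 1: +162.357° → +57.488°, shortest Δλ = -104.869° (west) — does not cross 180°.
Leg 2: +57.488° → -109.006°, shortest Δλ = -166.494° (west) — does not cross 180°.
Leg 3: -109.006° → +162.153°, shortest Δλ = -88.841° (west) — crosses 180°.
Total crossings: 1.

1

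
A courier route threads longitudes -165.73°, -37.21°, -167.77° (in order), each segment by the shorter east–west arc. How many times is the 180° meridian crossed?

0

Leg 1: -165.73° → -37.21°, shortest Δλ = 128.52° (east) — does not cross 180°.
Leg 2: -37.21° → -167.77°, shortest Δλ = -130.56° (west) — does not cross 180°.
Total crossings: 0.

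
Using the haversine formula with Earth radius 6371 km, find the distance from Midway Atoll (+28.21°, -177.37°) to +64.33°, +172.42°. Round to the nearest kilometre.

4081 km

Δλ = 172.42 − -177.37 = 349.79°; wrapped into (−180°, 180°]: -10.21°.
Δφ = 64.33 − 28.21 = 36.12°.
a = sin²(Δφ/2) + cos φ₁ · cos φ₂ · sin²(Δλ/2) = 0.099130.
c = 2·atan2(√a, √(1−a)) = 0.64060 rad → d = 6371·c ≈ 4081.24 km.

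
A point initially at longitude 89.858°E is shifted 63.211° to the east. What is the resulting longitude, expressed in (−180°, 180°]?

Start at +89.858°; shift +63.211° → +153.069°.
+153.069° already lies in (−180°, 180°].

153.069°E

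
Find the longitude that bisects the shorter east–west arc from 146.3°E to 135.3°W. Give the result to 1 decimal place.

174.5°W

Signed shortest Δλ from +146.3° to -135.3° is +78.4°.
Midpoint longitude = +146.3° + (+78.4°)/2 = +146.3° + 39.2° = +185.5°.
Normalise into (−180°, 180°]: -174.5°.
(The naïve average (+146.3 + -135.3)/2 = 5.5° is on the wrong side of the globe.)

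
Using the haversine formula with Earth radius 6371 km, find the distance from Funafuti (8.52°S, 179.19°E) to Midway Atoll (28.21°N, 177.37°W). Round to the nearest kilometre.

Δλ = -177.37 − 179.19 = -356.56°; wrapped into (−180°, 180°]: 3.44°.
Δφ = 28.21 − -8.52 = 36.73°.
a = sin²(Δφ/2) + cos φ₁ · cos φ₂ · sin²(Δλ/2) = 0.100054.
c = 2·atan2(√a, √(1−a)) = 0.64368 rad → d = 6371·c ≈ 4100.89 km.

4101 km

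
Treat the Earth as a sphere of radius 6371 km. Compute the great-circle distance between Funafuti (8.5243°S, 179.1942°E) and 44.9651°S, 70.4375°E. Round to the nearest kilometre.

10775 km

Δλ = 70.4375 − 179.1942 = -108.7567°.
Δφ = -44.9651 − -8.5243 = -36.4408°.
a = sin²(Δφ/2) + cos φ₁ · cos φ₂ · sin²(Δλ/2) = 0.560123.
c = 2·atan2(√a, √(1−a)) = 1.69133 rad → d = 6371·c ≈ 10775.49 km.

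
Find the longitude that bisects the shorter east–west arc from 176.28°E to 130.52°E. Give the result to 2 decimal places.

153.40°E

Signed shortest Δλ from +176.28° to +130.52° is -45.76°.
Midpoint longitude = +176.28° + (-45.76°)/2 = +176.28° − 22.88° = +153.40°.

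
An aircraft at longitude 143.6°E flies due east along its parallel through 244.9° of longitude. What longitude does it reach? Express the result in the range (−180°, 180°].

Start at +143.6°; shift +244.9° → +388.5°.
+388.5° lies outside (−180°, 180°]; subtract 360° → +28.5°.

28.5°E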